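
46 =46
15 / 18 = 5 / 6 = 0.83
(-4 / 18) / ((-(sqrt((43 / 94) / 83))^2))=15604 / 387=40.32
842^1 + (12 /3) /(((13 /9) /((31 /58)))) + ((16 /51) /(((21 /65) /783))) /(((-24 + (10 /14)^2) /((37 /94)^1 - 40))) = 43348464064 /20394569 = 2125.49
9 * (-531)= -4779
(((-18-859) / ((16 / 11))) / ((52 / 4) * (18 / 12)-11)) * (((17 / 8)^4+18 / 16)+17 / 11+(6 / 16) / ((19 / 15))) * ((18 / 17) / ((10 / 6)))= -473471289711 / 449822720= -1052.57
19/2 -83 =-147/2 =-73.50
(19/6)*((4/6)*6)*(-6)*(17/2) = -646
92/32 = 23/8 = 2.88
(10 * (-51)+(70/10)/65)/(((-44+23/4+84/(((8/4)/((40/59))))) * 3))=7821748/449865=17.39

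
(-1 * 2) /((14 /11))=-11 /7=-1.57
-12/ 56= -3/ 14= -0.21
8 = 8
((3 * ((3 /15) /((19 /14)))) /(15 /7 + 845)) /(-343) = -3 /1971725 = -0.00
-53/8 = -6.62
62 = 62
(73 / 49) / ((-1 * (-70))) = 73 / 3430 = 0.02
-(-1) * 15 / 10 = 1.50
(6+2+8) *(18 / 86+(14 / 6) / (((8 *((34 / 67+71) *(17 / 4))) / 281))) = 80520520 / 10506663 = 7.66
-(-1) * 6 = 6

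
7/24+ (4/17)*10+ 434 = 178151/408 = 436.64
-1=-1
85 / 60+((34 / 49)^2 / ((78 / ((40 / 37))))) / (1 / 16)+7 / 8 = 66477815 / 27717144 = 2.40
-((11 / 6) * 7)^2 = -5929 / 36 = -164.69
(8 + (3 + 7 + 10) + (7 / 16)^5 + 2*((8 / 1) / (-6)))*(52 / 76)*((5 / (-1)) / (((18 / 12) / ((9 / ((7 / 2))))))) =-5183242805 / 34865152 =-148.67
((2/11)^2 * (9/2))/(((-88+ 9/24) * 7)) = -144/593747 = -0.00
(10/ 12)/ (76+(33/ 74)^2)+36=9015662/ 250359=36.01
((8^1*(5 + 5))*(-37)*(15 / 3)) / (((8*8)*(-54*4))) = 925 / 864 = 1.07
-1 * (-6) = 6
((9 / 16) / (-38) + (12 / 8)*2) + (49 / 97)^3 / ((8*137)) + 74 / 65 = 20377355754427 / 4941430663520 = 4.12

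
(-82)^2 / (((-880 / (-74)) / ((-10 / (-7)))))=62197 / 77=807.75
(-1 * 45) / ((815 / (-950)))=8550 / 163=52.45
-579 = -579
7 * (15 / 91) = 15 / 13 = 1.15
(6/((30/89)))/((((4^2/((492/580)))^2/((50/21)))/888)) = 105.78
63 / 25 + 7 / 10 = 161 / 50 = 3.22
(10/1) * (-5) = -50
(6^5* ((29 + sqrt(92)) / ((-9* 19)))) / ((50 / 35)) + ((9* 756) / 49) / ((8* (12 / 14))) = -343089 / 380 - 6048* sqrt(23) / 95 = -1208.18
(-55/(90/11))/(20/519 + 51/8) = -83732/79887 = -1.05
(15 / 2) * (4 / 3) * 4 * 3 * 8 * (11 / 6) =1760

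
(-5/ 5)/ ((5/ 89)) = -89/ 5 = -17.80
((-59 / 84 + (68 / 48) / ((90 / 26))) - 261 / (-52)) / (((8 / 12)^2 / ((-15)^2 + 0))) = 3483615 / 1456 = 2392.59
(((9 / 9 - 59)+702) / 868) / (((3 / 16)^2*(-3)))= -5888 / 837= -7.03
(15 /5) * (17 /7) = 51 /7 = 7.29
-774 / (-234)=43 / 13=3.31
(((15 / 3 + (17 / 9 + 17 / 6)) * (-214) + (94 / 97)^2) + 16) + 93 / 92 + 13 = -15967763851 / 7790652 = -2049.61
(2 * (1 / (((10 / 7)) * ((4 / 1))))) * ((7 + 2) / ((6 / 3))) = 63 / 40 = 1.58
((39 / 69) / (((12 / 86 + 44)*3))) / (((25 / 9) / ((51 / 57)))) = 2193 / 1595050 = 0.00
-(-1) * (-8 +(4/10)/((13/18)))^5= -26559922791424/1160290625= -22890.75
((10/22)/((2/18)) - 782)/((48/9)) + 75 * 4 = 27129/176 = 154.14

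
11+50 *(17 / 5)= 181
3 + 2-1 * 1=4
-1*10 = -10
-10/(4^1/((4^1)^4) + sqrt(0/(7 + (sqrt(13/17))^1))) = -640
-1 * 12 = -12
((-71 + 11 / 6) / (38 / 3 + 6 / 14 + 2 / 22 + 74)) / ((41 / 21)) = -134211 / 330296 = -0.41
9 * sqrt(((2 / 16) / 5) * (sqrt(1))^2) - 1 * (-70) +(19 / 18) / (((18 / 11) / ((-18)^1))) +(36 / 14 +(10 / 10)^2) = 63.38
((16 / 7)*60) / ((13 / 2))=1920 / 91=21.10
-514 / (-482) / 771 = 0.00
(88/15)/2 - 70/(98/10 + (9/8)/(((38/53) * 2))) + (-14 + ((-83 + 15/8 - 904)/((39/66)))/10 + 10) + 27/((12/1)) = -8640938179/50196120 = -172.14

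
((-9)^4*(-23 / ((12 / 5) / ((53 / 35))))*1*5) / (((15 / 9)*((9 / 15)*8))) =-13329765 / 224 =-59507.88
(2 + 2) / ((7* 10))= 2 / 35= 0.06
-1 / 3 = -0.33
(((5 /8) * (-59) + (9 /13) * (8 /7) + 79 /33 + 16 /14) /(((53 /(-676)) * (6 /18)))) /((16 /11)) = 191789 /224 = 856.20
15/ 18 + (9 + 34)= 263/ 6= 43.83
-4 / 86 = -0.05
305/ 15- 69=-146/ 3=-48.67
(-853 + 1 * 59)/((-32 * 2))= 397/32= 12.41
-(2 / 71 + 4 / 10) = -152 / 355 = -0.43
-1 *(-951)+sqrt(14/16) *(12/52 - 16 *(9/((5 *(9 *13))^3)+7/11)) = 951 - 2434931051 *sqrt(14)/978763500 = 941.69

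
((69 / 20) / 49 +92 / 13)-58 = -647863 / 12740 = -50.85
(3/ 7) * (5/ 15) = 1/ 7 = 0.14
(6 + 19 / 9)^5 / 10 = 2073071593 / 590490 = 3510.76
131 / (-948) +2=1765 / 948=1.86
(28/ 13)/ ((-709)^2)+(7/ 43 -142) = -39856067243/ 280998679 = -141.84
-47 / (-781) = 47 / 781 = 0.06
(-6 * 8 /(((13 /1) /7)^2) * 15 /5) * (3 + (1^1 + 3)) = -49392 /169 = -292.26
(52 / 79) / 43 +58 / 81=201238 / 275157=0.73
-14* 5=-70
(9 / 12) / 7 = 3 / 28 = 0.11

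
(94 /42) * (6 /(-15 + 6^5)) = 94 /54327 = 0.00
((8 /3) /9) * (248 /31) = 2.37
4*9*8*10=2880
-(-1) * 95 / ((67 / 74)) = 7030 / 67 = 104.93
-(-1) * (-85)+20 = -65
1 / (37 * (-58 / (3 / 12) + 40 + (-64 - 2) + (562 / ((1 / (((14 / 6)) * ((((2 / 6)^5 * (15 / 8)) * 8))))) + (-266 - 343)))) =-243 / 7067407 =-0.00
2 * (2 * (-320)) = -1280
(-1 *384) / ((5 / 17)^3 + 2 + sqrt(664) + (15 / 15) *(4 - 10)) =-18537652992 *sqrt(166) / 15646042087 - 36839481984 / 15646042087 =-17.62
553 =553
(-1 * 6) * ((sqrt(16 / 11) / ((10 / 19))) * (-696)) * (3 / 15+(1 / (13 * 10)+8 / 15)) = 7643472 * sqrt(11) / 3575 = 7091.06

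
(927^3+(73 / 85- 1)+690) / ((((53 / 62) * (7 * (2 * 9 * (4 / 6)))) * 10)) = 699679167661 / 630700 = 1109369.22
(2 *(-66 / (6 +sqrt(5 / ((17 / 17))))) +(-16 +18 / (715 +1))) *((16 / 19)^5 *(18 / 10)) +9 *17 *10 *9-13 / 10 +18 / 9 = 1245708288 *sqrt(5) / 383795345 +1887727849229357 / 137398733510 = 13746.31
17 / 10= 1.70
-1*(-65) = 65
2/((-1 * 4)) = -1/2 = -0.50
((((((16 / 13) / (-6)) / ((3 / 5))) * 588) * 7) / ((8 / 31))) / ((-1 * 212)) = 53165 / 2067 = 25.72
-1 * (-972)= 972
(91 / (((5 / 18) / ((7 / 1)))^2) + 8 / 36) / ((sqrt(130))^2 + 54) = 314.07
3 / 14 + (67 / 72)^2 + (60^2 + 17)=131292895 / 36288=3618.08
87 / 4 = 21.75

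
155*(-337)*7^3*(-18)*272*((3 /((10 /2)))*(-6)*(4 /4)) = -315790913088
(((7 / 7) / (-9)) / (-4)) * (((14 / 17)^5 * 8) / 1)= 1075648 / 12778713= 0.08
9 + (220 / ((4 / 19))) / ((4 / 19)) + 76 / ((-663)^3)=4972.75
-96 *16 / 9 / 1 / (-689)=512 / 2067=0.25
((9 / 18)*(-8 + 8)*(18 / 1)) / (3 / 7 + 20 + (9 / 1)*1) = 0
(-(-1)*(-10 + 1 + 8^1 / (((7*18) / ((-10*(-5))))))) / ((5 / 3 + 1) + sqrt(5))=-2936 / 399 + 367*sqrt(5) / 133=-1.19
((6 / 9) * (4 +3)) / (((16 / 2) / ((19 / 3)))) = 133 / 36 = 3.69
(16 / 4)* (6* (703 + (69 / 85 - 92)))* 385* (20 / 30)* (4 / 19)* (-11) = -2819032832 / 323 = -8727655.83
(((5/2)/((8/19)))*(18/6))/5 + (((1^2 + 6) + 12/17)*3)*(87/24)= 23763/272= 87.36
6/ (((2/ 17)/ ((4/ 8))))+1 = 53/ 2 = 26.50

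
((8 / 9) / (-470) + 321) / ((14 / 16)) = 5431288 / 14805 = 366.85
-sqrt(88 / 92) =-sqrt(506) / 23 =-0.98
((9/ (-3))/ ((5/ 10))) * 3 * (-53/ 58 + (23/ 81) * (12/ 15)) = 16129/ 1305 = 12.36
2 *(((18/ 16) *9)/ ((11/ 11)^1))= 81/ 4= 20.25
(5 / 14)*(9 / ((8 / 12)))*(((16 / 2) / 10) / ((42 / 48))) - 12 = -372 / 49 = -7.59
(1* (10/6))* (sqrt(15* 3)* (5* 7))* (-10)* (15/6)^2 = -21875* sqrt(5)/2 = -24456.99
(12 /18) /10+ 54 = 811 /15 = 54.07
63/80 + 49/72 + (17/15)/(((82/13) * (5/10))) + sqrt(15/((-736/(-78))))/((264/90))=2.26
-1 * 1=-1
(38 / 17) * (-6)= -228 / 17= -13.41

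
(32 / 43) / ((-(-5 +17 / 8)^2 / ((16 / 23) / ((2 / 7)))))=-114688 / 523181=-0.22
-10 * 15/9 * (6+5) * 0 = 0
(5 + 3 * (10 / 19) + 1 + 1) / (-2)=-163 / 38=-4.29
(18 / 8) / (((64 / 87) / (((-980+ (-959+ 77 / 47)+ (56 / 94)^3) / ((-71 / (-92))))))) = -226373976423 / 29485732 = -7677.41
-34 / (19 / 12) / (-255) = 8 / 95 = 0.08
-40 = -40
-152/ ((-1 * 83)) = 152/ 83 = 1.83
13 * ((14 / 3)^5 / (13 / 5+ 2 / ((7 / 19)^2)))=1712969440 / 1032021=1659.82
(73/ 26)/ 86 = 0.03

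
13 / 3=4.33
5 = 5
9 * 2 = 18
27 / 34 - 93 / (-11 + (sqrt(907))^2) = 10515 / 15232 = 0.69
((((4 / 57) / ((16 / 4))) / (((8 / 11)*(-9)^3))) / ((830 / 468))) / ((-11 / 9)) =13 / 851580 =0.00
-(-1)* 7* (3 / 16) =21 / 16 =1.31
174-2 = 172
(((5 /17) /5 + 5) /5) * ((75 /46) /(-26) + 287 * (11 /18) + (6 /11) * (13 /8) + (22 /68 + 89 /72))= 3419282987 /19010420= 179.86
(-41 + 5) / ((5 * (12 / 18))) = -54 / 5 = -10.80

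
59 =59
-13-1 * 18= -31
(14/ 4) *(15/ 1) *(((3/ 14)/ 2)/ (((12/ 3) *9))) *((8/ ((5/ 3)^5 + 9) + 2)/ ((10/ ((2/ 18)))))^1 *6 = 1571/ 63744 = 0.02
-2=-2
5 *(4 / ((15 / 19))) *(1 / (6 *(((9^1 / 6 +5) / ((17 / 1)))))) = 1292 / 117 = 11.04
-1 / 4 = -0.25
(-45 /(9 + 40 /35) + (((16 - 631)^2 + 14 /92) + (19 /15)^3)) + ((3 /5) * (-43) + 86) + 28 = 4170027000419 /11022750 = 378310.95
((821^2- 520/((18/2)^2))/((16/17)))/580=928145617/751680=1234.76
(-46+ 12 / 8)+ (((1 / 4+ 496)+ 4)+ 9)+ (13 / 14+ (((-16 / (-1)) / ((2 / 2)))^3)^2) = 469775087 / 28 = 16777681.68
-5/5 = -1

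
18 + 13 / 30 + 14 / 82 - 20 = -1717 / 1230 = -1.40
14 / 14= 1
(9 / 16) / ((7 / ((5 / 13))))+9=13149 / 1456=9.03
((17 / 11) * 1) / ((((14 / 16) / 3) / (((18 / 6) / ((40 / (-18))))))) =-2754 / 385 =-7.15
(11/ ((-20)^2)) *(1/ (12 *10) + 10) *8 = 13211/ 6000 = 2.20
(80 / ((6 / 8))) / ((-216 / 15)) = -200 / 27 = -7.41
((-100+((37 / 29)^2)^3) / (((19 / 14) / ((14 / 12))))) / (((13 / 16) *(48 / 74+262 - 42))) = -0.46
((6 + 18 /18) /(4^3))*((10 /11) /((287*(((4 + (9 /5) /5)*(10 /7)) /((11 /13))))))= 175 /3718208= 0.00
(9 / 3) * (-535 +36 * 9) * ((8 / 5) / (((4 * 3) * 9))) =-422 / 45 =-9.38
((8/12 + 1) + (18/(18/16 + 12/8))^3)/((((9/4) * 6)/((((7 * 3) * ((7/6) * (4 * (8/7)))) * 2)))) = 21343424/3969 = 5377.53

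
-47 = -47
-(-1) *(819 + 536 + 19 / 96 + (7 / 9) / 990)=193197127 / 142560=1355.20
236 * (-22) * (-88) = 456896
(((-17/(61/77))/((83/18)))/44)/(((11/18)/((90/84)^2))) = -309825/1559404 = -0.20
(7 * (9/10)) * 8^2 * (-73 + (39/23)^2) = -74785536/2645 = -28274.30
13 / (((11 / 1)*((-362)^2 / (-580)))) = -1885 / 360371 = -0.01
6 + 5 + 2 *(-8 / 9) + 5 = 128 / 9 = 14.22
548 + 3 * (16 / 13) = 551.69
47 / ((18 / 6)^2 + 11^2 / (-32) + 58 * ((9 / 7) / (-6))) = -10528 / 1615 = -6.52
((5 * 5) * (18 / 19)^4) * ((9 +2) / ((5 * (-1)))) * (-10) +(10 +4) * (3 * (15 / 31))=1871943030 / 4039951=463.36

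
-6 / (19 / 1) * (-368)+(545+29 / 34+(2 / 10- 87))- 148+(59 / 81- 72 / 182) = 10180352821 / 23808330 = 427.60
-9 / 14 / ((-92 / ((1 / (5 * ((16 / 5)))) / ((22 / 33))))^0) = -9 / 14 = -0.64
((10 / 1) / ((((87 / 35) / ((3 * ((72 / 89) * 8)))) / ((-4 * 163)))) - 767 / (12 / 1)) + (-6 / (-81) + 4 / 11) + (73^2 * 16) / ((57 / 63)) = 2519582059525 / 58258332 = 43248.44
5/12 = 0.42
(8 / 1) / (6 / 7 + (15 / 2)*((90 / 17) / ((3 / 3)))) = 952 / 4827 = 0.20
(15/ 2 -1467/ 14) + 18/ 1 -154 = -1633/ 7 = -233.29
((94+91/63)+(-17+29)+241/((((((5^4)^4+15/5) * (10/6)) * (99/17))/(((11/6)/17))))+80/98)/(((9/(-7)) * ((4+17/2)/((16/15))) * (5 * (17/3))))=-291400146490151396/1149058342002571875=-0.25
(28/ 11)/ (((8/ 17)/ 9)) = 1071/ 22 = 48.68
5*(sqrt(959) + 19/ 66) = 95/ 66 + 5*sqrt(959) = 156.28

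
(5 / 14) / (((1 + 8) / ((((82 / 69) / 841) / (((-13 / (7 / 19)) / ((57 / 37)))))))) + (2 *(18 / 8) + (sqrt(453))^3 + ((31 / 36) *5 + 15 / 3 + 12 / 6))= 1764655169 / 111647796 + 453 *sqrt(453)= 9657.37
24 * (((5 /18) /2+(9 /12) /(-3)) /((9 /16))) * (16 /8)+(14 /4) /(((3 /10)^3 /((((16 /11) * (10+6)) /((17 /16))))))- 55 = 14010433 /5049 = 2774.89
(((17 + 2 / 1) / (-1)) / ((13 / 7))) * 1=-133 / 13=-10.23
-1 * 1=-1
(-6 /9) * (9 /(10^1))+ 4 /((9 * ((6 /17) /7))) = 1109 /135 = 8.21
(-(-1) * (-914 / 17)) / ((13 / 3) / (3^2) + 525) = -12339 / 120598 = -0.10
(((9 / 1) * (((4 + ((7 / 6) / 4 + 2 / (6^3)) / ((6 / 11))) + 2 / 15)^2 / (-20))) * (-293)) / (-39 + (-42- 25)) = -270048982133 / 9891072000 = -27.30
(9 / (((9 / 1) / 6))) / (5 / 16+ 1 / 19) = 608 / 37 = 16.43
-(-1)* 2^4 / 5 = 3.20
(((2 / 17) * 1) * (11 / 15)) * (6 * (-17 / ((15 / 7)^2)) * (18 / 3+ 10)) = -34496 / 1125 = -30.66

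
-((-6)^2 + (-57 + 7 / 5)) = 98 / 5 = 19.60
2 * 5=10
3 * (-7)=-21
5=5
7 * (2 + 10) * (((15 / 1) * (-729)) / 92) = -229635 / 23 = -9984.13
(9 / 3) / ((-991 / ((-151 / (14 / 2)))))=453 / 6937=0.07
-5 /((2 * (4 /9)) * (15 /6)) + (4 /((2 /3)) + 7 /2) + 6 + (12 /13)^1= 737 /52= 14.17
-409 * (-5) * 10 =20450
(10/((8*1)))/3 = 5/12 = 0.42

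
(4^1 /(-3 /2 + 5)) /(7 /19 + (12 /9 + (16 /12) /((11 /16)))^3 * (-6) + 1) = -101156 /18494623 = -0.01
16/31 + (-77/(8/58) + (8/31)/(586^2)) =-5937230983/10645276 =-557.73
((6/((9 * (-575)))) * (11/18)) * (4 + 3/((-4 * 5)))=-847/310500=-0.00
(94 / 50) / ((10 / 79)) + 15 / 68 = 128117 / 8500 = 15.07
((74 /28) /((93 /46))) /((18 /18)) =1.31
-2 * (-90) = 180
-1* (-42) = 42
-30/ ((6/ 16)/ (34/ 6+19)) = -5920/ 3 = -1973.33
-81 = -81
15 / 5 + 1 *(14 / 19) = 71 / 19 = 3.74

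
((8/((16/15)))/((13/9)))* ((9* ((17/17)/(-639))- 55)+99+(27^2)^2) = 2547141795/923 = 2759633.58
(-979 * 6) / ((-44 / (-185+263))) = 10413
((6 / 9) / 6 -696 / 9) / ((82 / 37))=-25715 / 738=-34.84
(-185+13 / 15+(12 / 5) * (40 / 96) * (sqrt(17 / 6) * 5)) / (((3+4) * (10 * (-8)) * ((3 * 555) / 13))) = 17953 / 6993000- 13 * sqrt(102) / 1118880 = 0.00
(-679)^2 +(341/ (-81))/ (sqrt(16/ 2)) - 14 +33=461060 - 341*sqrt(2)/ 324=461058.51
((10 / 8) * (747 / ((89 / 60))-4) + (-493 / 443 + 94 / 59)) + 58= 682.97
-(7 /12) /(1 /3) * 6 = -21 /2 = -10.50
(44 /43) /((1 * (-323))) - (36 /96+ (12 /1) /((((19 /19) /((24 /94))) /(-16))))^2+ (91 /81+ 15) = -373819856964409 /159049272384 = -2350.34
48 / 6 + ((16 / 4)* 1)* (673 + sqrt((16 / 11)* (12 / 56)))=2702.23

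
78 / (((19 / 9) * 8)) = 351 / 76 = 4.62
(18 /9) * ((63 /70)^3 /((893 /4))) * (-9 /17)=-6561 /1897625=-0.00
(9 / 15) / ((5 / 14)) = 42 / 25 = 1.68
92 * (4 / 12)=30.67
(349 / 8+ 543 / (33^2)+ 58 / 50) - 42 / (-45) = 3355351 / 72600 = 46.22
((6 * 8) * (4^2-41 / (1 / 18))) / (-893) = 1824 / 47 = 38.81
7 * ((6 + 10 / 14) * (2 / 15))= 94 / 15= 6.27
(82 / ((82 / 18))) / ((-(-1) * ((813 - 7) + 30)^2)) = 9 / 349448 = 0.00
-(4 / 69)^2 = -16 / 4761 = -0.00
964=964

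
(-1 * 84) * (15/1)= -1260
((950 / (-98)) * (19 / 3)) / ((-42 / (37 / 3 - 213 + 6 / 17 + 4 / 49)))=-2257964750 / 7714413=-292.69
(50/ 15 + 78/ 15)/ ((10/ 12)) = 256/ 25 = 10.24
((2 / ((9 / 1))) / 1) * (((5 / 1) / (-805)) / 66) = -1 / 47817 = -0.00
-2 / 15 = -0.13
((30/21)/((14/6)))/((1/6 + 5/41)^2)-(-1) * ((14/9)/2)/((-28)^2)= 261464407/35569296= 7.35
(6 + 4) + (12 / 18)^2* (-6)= 22 / 3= 7.33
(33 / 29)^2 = 1089 / 841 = 1.29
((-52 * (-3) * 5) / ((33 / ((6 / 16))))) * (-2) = -195 / 11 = -17.73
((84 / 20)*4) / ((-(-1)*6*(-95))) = -14 / 475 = -0.03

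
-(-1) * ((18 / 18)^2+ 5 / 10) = 1.50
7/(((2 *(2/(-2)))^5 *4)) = -7/128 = -0.05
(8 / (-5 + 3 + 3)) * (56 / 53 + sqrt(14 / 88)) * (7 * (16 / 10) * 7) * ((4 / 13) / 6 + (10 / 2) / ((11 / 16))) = 4926656 * sqrt(77) / 23595 + 551785472 / 113685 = 6685.85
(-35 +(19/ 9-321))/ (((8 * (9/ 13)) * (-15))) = 8281/ 1944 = 4.26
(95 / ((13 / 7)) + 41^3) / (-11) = -896638 / 143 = -6270.20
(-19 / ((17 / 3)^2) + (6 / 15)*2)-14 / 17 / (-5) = 539 / 1445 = 0.37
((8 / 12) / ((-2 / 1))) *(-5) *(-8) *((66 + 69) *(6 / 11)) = -10800 / 11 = -981.82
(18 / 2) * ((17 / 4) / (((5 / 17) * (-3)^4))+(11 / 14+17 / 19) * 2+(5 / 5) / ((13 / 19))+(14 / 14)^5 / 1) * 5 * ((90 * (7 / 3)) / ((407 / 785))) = 65972267425 / 603174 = 109375.18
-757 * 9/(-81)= 757/9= 84.11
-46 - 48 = -94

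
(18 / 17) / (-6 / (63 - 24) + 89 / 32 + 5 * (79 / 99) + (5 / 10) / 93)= 22980672 / 143738417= 0.16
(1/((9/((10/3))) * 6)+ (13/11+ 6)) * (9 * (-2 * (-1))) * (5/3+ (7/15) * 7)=955192/1485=643.23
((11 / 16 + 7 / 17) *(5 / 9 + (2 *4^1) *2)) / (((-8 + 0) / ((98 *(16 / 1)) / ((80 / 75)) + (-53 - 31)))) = -3430427 / 1088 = -3152.97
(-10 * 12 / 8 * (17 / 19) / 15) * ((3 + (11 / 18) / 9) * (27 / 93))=-8449 / 10602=-0.80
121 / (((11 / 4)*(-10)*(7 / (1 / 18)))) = -11 / 315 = -0.03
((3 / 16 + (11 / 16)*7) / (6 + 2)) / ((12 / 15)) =25 / 32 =0.78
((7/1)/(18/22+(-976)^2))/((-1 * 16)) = -77/167653520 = -0.00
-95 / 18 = -5.28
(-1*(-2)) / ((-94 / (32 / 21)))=-32 / 987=-0.03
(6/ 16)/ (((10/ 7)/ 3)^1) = 63/ 80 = 0.79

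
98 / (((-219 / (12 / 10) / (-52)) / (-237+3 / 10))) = -12062232 / 1825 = -6609.44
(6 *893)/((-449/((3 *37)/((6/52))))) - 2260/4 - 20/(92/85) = -12063.20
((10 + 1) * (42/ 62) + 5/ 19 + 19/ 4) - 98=-201521/ 2356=-85.54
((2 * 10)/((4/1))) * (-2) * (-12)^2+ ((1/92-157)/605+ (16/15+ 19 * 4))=-20693267/15180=-1363.19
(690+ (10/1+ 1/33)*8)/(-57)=-25418/1881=-13.51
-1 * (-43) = 43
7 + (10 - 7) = 10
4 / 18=2 / 9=0.22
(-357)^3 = -45499293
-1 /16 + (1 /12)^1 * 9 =11 /16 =0.69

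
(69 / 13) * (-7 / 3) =-161 / 13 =-12.38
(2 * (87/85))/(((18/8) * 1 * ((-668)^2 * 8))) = 29/113787120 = 0.00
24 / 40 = 3 / 5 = 0.60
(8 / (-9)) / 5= -8 / 45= -0.18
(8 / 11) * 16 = 128 / 11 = 11.64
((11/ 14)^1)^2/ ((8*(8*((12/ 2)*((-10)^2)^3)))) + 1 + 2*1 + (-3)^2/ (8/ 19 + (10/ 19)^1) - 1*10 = 188160000121/ 75264000000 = 2.50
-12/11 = -1.09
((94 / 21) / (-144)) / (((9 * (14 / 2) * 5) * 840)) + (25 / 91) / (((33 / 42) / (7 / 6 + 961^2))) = 1421070444359483 / 4400827200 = 322909.85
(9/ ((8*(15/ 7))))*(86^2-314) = 74361/ 20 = 3718.05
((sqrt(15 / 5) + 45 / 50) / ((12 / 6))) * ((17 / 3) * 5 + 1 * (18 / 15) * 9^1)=1761 / 100 + 587 * sqrt(3) / 30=51.50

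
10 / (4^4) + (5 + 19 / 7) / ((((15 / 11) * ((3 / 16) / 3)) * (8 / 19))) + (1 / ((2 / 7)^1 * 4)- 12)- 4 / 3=2722301 / 13440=202.55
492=492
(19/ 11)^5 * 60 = 148565940/ 161051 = 922.48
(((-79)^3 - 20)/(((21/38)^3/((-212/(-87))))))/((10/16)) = -2185024110848/191835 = -11390122.30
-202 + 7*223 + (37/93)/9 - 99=1260.04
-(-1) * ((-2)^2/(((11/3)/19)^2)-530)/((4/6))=-76701/121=-633.89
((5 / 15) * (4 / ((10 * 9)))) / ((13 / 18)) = 4 / 195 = 0.02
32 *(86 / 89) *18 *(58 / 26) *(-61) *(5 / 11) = -438145920 / 12727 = -34426.49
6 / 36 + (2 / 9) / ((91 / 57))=0.31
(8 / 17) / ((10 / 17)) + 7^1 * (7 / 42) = 59 / 30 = 1.97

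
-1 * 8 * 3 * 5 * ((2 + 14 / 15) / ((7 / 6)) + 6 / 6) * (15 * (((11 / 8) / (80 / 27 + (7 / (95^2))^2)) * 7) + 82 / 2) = -1725924650015961 / 45612359261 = -37838.97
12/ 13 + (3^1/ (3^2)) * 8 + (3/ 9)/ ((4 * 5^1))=2813/ 780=3.61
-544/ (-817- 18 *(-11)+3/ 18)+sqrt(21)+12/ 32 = 5.84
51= 51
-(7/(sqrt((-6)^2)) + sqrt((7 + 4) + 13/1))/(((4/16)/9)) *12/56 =-108 *sqrt(6)/7 - 9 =-46.79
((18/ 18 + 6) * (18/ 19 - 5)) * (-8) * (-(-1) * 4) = 17248/ 19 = 907.79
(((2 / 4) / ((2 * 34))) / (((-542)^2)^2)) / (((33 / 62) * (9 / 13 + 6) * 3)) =403 / 50542940646944064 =0.00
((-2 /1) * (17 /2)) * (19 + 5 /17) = -328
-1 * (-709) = 709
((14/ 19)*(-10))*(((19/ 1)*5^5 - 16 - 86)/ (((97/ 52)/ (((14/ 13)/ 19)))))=-464700320/ 35017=-13270.71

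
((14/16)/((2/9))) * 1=63/16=3.94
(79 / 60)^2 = 6241 / 3600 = 1.73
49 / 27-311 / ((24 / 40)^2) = -23276 / 27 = -862.07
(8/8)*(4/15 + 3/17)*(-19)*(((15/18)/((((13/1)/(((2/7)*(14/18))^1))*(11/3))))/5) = -2147/328185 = -0.01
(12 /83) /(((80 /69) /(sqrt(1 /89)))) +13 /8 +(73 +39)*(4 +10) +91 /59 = 207*sqrt(89) /147740 +741591 /472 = 1571.18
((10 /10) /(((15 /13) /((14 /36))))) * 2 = 0.67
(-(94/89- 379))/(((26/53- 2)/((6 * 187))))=-1000128921/3560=-280935.09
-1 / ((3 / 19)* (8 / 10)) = -95 / 12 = -7.92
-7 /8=-0.88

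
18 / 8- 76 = -295 / 4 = -73.75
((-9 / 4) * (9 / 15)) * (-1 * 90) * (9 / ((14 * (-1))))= -2187 / 28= -78.11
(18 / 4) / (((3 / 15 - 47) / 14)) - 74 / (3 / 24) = -15427 / 26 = -593.35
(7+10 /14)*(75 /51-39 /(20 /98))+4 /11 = -9572009 /6545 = -1462.49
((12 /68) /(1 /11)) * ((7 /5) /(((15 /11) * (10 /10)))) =847 /425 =1.99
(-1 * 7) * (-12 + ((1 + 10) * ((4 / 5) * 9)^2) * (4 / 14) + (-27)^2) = -153987 / 25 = -6159.48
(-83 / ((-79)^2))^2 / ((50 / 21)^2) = 3038049 / 97375202500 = 0.00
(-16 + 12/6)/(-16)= 7/8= 0.88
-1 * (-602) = 602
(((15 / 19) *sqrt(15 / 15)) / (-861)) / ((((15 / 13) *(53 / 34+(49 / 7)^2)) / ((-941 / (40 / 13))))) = 2703493 / 562422420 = 0.00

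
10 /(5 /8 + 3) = 80 /29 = 2.76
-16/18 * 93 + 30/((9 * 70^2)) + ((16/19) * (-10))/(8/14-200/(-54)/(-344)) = -24863591093/254526090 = -97.69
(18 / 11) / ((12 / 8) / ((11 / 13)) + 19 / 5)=0.29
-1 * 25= -25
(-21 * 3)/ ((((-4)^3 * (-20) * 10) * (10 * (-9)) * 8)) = 7/ 1024000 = 0.00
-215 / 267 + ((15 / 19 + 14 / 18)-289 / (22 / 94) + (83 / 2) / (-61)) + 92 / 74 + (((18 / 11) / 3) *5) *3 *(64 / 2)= -66752684381 / 68698566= -971.68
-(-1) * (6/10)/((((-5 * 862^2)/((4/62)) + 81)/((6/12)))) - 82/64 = -11805094993/9213732640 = -1.28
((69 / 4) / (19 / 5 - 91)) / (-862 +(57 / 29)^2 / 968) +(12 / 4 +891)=136763665486989 / 152979452326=894.00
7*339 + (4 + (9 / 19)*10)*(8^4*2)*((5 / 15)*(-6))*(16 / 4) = -10833889 / 19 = -570204.68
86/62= 43/31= 1.39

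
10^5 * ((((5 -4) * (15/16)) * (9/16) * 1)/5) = 84375/8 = 10546.88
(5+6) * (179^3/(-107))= -63088729/107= -589614.29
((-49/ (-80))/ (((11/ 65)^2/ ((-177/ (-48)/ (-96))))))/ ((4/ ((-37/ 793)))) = 0.01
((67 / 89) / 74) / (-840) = -67 / 5532240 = -0.00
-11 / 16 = -0.69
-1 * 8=-8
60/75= 4/5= 0.80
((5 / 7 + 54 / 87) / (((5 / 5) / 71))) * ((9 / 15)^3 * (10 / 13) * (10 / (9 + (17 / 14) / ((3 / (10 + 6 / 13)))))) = 6234084 / 523885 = 11.90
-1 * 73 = -73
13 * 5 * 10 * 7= 4550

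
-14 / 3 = -4.67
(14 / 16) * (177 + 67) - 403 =-189.50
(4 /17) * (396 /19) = 1584 /323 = 4.90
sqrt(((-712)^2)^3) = 360944128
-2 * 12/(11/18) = -432/11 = -39.27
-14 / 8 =-7 / 4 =-1.75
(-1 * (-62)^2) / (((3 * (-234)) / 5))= 9610 / 351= 27.38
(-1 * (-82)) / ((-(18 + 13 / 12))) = -984 / 229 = -4.30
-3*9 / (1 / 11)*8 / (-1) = 2376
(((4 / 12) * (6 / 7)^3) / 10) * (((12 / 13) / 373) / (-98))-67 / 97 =-27301563857 / 39526114355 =-0.69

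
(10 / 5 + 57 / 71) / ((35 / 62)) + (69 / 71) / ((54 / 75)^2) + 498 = 135488869 / 268380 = 504.84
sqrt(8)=2 * sqrt(2)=2.83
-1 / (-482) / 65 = 1 / 31330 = 0.00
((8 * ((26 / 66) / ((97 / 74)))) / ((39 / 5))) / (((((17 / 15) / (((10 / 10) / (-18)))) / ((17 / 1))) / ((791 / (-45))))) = 1170680 / 259281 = 4.52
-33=-33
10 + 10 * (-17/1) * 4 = -670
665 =665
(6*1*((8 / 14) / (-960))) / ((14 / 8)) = -1 / 490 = -0.00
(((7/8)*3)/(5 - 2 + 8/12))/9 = 7/88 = 0.08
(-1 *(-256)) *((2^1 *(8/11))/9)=4096/99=41.37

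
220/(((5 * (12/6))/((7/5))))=154/5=30.80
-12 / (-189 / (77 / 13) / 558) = 2728 / 13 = 209.85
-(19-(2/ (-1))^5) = -51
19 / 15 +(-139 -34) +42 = -1946 / 15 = -129.73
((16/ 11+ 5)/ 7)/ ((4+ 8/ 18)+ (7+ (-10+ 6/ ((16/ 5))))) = 0.28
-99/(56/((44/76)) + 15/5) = -1089/1097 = -0.99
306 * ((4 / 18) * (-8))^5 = -35651584 / 6561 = -5433.86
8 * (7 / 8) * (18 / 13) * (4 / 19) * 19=504 / 13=38.77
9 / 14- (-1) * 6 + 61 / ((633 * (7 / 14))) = 60577 / 8862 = 6.84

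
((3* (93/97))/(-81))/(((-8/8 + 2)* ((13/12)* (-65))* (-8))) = -31/491790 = -0.00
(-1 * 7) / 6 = -7 / 6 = -1.17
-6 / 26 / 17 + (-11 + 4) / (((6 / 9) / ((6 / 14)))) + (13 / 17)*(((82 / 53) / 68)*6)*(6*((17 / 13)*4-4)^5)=-2.74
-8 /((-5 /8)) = 64 /5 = 12.80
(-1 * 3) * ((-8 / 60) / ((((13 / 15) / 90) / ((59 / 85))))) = 6372 / 221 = 28.83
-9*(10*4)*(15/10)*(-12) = 6480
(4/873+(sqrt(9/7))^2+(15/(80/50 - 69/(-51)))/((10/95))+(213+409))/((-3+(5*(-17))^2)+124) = 0.09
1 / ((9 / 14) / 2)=28 / 9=3.11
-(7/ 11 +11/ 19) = -254/ 209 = -1.22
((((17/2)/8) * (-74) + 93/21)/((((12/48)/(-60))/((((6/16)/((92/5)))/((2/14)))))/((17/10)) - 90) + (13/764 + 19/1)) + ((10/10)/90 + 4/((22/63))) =1037674362553/33145207920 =31.31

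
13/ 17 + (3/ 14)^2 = 2701/ 3332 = 0.81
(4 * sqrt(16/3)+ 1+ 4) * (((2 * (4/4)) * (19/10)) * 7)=133+ 2128 * sqrt(3)/15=378.72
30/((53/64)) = 1920/53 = 36.23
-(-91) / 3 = 91 / 3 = 30.33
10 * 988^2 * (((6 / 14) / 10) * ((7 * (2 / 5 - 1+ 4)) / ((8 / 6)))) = 37337508 / 5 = 7467501.60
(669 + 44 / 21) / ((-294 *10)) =-14093 / 61740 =-0.23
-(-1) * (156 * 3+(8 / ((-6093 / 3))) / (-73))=69387092 / 148263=468.00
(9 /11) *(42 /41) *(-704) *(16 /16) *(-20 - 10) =17701.46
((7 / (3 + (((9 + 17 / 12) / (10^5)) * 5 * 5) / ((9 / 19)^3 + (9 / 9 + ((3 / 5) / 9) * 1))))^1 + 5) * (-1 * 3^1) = -1020010617 / 46375031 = -21.99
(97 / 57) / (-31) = -97 / 1767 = -0.05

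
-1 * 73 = -73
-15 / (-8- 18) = 15 / 26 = 0.58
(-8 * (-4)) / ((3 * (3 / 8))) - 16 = 112 / 9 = 12.44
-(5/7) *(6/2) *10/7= -150/49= -3.06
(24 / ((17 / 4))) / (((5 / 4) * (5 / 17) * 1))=384 / 25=15.36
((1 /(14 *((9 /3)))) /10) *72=6 /35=0.17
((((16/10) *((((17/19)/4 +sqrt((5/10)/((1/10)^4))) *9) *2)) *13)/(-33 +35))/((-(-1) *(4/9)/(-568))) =-11962080 *sqrt(2)- 5083884/95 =-16970450.34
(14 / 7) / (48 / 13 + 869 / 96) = 2496 / 15905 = 0.16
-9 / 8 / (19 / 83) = -747 / 152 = -4.91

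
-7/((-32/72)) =63/4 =15.75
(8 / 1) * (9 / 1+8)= 136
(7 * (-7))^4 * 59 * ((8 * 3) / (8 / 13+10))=17686409468 / 23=768974324.70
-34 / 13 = -2.62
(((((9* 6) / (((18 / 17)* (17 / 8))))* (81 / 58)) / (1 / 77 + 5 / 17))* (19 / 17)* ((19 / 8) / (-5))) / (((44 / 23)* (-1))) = 4707801 / 155440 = 30.29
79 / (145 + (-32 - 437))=-79 / 324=-0.24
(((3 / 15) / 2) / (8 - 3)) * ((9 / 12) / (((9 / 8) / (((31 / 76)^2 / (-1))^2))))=923521 / 2502163200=0.00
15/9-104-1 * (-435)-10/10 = 995/3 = 331.67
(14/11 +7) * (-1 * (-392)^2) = -1271220.36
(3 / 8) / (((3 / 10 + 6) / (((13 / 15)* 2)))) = 13 / 126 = 0.10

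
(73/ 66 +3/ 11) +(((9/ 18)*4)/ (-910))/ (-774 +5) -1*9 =-175997119/ 23093070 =-7.62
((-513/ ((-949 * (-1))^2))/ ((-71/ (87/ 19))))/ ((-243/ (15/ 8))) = -145/ 511541368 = -0.00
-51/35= -1.46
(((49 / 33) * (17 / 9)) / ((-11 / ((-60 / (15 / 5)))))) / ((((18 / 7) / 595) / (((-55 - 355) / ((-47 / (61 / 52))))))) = 216927048625 / 17965233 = 12074.83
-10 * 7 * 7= -490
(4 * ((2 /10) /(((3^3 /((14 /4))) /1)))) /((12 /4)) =0.03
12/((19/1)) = 0.63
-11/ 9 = -1.22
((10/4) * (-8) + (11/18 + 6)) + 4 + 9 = -7/18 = -0.39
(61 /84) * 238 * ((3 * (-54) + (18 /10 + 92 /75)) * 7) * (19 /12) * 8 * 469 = -771238646927 /675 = -1142575773.23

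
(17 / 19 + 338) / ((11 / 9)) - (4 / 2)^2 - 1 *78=40813 / 209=195.28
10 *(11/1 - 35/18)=815/9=90.56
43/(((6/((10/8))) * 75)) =43/360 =0.12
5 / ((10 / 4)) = 2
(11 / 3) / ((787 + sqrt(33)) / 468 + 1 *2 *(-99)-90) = -57484713 / 4488798994-429 *sqrt(33) / 4488798994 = -0.01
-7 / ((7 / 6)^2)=-36 / 7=-5.14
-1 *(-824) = 824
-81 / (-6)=27 / 2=13.50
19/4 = 4.75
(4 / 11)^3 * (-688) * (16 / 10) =-352256 / 6655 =-52.93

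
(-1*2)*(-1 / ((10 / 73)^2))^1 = 5329 / 50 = 106.58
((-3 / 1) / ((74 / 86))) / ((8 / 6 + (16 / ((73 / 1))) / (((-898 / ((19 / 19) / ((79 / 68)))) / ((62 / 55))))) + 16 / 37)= -55115017155 / 27909804932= -1.97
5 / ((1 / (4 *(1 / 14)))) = 1.43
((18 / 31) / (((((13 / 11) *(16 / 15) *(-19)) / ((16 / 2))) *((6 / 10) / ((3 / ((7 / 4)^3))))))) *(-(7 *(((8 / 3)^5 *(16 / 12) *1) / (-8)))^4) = 8877495585472721715200 / 80094924475371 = 110837180.30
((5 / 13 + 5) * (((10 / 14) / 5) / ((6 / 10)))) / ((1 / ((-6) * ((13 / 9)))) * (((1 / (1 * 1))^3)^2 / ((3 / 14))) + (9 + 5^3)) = 10 / 1041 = 0.01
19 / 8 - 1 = 1.38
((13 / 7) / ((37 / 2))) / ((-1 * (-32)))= 13 / 4144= 0.00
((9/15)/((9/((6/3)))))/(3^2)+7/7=1.01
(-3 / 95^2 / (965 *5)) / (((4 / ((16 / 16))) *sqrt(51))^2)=-1 / 11844410000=-0.00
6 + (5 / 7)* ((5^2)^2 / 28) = 4301 / 196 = 21.94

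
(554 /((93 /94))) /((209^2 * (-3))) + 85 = 1035842839 /12186999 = 85.00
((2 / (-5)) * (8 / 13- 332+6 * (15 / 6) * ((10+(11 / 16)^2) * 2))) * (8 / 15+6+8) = 1040187 / 10400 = 100.02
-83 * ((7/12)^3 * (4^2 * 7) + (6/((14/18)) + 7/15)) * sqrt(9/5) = -9541597 * sqrt(5)/6300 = -3386.61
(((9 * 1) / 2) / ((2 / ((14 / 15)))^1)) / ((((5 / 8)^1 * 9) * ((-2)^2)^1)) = 7 / 75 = 0.09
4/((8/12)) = 6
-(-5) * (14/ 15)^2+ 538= 24406/ 45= 542.36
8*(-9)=-72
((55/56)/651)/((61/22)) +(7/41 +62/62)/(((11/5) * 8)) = 33630095/501470508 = 0.07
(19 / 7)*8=152 / 7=21.71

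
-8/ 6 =-4/ 3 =-1.33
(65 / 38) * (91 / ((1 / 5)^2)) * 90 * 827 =5503168125 / 19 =289640427.63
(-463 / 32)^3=-99252847 / 32768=-3028.96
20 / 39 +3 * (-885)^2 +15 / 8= 733099345 / 312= 2349677.39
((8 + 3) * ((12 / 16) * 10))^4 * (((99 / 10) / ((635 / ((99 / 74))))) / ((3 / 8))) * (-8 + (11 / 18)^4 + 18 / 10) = -28177129453055 / 1804416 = -15615650.41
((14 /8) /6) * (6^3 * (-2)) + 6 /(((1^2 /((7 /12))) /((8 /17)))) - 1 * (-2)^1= -2080 /17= -122.35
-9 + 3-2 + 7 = -1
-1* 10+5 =-5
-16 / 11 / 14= -0.10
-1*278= -278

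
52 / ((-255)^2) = 52 / 65025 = 0.00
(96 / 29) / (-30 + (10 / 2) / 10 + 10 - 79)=-192 / 5713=-0.03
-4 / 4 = -1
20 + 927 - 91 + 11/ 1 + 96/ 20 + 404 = 6379/ 5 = 1275.80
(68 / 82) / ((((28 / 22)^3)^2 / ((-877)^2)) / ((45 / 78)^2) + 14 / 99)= 5211787946911425 / 888864380414213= 5.86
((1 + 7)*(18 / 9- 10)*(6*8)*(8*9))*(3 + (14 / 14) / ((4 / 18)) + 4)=-2543616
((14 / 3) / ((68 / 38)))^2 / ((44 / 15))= 88445 / 38148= 2.32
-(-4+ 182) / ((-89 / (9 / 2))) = 9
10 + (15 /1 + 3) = 28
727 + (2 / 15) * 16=10937 / 15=729.13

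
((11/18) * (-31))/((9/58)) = -122.09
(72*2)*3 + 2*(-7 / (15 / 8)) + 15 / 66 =140171 / 330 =424.76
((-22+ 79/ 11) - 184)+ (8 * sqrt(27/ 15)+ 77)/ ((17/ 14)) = -25321/ 187+ 336 * sqrt(5)/ 85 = -126.57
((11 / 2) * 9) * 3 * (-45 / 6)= -4455 / 4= -1113.75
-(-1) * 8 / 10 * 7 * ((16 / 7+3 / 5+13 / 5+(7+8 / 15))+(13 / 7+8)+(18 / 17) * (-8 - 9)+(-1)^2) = 2468 / 75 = 32.91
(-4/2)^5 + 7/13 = -409/13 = -31.46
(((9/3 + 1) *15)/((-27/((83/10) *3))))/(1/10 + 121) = -1660/3633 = -0.46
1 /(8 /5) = 5 /8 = 0.62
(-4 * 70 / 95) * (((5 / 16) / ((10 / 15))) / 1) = -105 / 76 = -1.38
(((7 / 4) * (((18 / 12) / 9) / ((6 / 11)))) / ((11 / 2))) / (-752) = -7 / 54144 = -0.00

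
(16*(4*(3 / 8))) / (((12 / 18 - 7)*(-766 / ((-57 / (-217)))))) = 108 / 83111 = 0.00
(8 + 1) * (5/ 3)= 15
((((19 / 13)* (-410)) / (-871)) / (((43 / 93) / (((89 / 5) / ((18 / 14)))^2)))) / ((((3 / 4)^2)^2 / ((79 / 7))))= 54159451462144 / 5324131215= 10172.45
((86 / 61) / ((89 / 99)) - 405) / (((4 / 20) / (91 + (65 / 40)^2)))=-65630271915 / 347456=-188888.01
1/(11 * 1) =1/11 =0.09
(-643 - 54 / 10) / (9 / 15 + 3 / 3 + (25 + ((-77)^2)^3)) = -1621 / 521055950289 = -0.00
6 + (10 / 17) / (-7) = 704 / 119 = 5.92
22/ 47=0.47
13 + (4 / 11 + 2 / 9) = 1345 / 99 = 13.59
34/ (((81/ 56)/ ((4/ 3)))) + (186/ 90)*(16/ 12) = 41428/ 1215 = 34.10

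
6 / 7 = 0.86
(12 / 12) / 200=1 / 200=0.00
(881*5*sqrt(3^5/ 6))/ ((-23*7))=-39645*sqrt(2)/ 322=-174.12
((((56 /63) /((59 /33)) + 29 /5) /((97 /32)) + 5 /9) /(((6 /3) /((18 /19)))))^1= 678083 /543685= 1.25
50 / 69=0.72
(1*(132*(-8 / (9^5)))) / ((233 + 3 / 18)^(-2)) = -172233688 / 177147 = -972.26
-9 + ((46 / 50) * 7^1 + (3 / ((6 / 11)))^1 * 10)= 52.44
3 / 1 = 3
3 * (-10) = -30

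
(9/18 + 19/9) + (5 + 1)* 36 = 3935/18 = 218.61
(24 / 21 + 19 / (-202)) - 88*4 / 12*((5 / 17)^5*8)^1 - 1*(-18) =111620744885 / 6023033394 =18.53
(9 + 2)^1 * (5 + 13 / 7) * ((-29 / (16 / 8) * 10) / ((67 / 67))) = -76560 / 7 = -10937.14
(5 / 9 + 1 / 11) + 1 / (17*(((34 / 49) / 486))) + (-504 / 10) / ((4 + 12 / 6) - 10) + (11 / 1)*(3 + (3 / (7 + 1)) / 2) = 204876863 / 2288880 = 89.51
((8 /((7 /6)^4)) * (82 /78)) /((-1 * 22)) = -70848 /343343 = -0.21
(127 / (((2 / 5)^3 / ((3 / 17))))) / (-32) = -47625 / 4352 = -10.94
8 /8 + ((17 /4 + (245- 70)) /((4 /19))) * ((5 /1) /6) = 22737 /32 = 710.53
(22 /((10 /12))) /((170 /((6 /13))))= 396 /5525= 0.07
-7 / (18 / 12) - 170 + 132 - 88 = -130.67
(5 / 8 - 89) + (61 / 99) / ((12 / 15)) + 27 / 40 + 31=-55.93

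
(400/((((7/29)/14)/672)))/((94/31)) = 241651200/47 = 5141514.89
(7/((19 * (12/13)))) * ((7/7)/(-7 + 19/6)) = -91/874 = -0.10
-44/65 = -0.68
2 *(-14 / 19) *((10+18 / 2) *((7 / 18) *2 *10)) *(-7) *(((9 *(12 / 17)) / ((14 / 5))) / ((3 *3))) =19600 / 51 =384.31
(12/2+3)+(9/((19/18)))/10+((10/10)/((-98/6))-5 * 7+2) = -108036/4655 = -23.21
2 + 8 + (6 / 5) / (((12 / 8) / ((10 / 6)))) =34 / 3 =11.33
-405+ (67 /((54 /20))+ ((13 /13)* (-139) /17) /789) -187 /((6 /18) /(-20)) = 1308548674 /120717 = 10839.80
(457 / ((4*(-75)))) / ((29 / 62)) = -14167 / 4350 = -3.26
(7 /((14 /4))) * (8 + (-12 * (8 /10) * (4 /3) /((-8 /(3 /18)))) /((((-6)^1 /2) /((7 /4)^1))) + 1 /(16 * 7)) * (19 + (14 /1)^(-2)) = 29487845 /98784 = 298.51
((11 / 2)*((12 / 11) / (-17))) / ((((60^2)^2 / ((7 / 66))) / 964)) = -1687 / 605880000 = -0.00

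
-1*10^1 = -10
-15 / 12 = -5 / 4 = -1.25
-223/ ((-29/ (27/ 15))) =2007/ 145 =13.84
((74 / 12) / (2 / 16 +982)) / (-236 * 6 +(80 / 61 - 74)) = -4514 / 1070241255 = -0.00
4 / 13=0.31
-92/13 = -7.08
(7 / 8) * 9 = 63 / 8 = 7.88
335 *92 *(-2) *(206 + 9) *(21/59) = -4717027.12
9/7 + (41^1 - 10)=226/7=32.29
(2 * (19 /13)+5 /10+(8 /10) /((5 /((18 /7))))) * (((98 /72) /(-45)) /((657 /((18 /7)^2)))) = -239 /204750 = -0.00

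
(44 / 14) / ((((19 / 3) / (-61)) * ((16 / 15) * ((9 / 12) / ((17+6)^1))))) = -231495 / 266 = -870.28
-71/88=-0.81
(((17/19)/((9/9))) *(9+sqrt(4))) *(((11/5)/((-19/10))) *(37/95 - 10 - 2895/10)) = 116901367/34295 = 3408.70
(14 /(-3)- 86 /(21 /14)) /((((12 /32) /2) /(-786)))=259904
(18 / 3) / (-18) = -1 / 3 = -0.33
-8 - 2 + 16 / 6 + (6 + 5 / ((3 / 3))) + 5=26 / 3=8.67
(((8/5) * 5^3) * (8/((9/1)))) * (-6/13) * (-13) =3200/3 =1066.67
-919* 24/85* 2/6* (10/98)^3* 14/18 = -0.07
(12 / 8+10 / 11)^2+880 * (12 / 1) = 10565.80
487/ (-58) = -487/ 58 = -8.40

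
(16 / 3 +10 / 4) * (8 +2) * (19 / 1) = 4465 / 3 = 1488.33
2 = 2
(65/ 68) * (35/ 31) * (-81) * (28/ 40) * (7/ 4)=-1805895/ 16864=-107.09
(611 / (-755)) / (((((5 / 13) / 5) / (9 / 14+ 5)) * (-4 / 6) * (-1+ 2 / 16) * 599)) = -3764982 / 22160005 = -0.17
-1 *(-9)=9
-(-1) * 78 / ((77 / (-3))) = -234 / 77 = -3.04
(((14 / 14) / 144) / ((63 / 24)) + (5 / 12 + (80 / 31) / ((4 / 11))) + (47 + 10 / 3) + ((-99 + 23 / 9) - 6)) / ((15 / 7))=-1045129 / 50220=-20.81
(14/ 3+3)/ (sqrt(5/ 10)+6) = 92/ 71- 23 * sqrt(2)/ 213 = 1.14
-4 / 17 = -0.24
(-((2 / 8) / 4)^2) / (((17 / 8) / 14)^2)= -0.17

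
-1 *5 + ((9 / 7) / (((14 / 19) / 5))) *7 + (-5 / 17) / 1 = 13275 / 238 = 55.78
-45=-45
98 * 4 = 392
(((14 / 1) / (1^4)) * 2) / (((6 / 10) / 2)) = 280 / 3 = 93.33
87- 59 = 28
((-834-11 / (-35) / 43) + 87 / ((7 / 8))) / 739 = -1105519 / 1112195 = -0.99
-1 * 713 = -713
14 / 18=7 / 9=0.78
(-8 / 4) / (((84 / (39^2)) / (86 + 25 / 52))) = -175383 / 56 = -3131.84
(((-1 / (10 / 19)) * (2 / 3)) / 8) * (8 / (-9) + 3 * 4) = -95 / 54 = -1.76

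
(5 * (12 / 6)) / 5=2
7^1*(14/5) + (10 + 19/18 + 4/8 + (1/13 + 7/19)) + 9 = 451279/11115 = 40.60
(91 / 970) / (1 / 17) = 1547 / 970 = 1.59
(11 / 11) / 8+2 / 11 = 0.31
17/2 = 8.50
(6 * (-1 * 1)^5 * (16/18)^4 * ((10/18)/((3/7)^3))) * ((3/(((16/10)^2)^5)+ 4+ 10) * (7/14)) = -25830785334865/139314069504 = -185.41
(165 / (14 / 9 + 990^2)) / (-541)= -1485 / 4772114474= -0.00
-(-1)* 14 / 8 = 7 / 4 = 1.75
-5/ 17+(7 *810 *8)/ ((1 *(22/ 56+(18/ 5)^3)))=2698096645/ 2799407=963.81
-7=-7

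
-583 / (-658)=0.89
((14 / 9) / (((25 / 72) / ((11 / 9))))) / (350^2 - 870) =616 / 13683375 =0.00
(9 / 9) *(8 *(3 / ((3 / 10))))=80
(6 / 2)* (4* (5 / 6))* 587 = 5870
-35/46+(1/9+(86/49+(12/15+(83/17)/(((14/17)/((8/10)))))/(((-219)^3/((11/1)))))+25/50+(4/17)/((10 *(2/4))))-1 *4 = -2362108895401/1006178854905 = -2.35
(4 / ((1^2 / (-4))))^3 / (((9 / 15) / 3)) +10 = -20470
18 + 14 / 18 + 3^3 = 412 / 9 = 45.78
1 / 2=0.50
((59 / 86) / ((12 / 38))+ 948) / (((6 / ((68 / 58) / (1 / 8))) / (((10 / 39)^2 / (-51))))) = -98057800 / 51210549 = -1.91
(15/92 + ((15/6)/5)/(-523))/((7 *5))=7799/1684060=0.00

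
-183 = -183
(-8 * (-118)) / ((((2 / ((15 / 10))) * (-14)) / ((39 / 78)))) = -177 / 7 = -25.29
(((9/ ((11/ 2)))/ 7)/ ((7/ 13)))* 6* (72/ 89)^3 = 524040192/ 379978291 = 1.38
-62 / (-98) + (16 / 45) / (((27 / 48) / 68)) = 865547 / 19845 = 43.62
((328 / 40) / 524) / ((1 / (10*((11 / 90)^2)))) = 4961 / 2122200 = 0.00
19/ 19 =1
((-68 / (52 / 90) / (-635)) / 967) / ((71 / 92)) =28152 / 113352707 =0.00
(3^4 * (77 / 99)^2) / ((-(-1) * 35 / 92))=644 / 5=128.80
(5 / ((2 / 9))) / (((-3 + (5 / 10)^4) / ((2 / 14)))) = -360 / 329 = -1.09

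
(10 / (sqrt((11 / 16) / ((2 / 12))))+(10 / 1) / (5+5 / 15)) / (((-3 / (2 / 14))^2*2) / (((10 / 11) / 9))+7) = 75 / 349552+50*sqrt(66) / 720951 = 0.00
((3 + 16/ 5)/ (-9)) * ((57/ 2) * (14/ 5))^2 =-548359/ 125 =-4386.87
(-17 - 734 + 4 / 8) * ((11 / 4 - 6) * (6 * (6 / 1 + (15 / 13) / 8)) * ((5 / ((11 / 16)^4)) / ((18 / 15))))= 24553958400 / 14641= 1677068.40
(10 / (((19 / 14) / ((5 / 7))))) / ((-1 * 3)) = -100 / 57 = -1.75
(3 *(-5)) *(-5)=75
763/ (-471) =-763/ 471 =-1.62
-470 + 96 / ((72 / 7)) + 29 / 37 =-51047 / 111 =-459.88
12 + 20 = 32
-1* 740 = -740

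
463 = 463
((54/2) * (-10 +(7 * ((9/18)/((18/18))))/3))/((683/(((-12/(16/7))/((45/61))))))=67893/27320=2.49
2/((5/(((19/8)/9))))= 0.11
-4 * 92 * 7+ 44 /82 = -105594 /41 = -2575.46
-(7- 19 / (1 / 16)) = 297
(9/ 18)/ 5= 1/ 10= 0.10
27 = 27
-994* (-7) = 6958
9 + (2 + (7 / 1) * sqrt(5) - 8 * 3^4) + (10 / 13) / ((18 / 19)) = -74434 / 117 + 7 * sqrt(5) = -620.54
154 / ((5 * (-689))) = -154 / 3445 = -0.04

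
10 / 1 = 10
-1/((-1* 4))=0.25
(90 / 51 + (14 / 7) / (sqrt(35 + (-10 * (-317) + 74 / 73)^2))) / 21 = 146 * sqrt(53585028771) / 1125285604191 + 10 / 119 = 0.08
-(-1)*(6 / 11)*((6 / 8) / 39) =3 / 286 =0.01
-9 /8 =-1.12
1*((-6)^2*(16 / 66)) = 96 / 11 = 8.73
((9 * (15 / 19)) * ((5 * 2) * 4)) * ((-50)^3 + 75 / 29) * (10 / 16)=-12234121875 / 551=-22203487.98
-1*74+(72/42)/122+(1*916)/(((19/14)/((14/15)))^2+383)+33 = -38.61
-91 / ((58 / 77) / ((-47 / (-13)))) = -25333 / 58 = -436.78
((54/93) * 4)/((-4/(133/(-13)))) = 2394/403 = 5.94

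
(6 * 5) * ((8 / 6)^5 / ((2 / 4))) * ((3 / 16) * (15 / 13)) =54.70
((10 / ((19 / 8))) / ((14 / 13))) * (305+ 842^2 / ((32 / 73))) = 6324565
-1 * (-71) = 71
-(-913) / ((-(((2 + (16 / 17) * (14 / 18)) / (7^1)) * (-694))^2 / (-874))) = 2189701269 / 201323848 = 10.88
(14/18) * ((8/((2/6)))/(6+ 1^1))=8/3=2.67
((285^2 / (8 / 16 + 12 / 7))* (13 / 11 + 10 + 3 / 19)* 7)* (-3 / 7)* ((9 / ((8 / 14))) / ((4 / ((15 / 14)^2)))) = -30775190625 / 5456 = -5640614.12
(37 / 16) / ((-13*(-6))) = 37 / 1248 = 0.03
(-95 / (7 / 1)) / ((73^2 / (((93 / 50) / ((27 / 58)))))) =-17081 / 1678635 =-0.01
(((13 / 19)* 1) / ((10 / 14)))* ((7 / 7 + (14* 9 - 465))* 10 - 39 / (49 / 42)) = -310622 / 95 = -3269.71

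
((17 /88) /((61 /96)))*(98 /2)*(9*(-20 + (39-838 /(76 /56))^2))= 987926261364 /22021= 44862915.46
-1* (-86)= 86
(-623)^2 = 388129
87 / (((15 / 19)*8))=13.78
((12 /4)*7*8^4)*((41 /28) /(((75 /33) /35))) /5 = 9698304 /25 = 387932.16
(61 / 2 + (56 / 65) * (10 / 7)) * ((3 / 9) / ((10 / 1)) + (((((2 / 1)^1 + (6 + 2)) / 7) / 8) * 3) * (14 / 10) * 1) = 2585 / 104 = 24.86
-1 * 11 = -11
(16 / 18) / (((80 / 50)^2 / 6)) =25 / 12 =2.08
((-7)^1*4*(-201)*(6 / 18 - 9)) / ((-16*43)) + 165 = 20287 / 86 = 235.90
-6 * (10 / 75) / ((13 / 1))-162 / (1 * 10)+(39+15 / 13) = 1553 / 65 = 23.89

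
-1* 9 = -9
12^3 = 1728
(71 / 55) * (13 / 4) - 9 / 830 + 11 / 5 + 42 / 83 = 125823 / 18260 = 6.89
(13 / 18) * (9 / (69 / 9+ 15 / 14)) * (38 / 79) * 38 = 394212 / 28993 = 13.60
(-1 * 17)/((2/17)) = -144.50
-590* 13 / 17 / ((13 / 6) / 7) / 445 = -4956 / 1513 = -3.28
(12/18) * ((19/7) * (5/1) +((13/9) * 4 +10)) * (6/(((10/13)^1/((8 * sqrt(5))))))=384592 * sqrt(5)/315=2730.08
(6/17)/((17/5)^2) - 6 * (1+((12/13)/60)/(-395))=-752966922/126141275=-5.97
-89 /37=-2.41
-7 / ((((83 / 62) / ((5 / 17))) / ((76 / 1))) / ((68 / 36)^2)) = -2803640 / 6723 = -417.02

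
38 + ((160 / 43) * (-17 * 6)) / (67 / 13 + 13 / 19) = -837406 / 31003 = -27.01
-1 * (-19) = 19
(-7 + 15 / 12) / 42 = -23 / 168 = -0.14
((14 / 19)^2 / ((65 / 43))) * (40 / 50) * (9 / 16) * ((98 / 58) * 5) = 929187 / 680485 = 1.37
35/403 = 0.09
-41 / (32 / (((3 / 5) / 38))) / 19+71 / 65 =327757 / 300352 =1.09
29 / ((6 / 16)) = 232 / 3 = 77.33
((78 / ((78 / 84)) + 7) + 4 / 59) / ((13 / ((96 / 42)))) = 85968 / 5369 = 16.01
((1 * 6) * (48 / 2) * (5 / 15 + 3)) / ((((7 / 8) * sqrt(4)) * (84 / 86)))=13760 / 49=280.82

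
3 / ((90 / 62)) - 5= -44 / 15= -2.93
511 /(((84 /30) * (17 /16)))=2920 /17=171.76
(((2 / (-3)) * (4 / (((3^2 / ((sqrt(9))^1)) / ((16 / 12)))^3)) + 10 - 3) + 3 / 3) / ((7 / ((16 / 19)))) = 271744 / 290871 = 0.93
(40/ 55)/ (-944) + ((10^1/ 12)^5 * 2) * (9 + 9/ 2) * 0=-1/ 1298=-0.00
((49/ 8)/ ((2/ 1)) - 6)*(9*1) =-26.44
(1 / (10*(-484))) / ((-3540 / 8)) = 1 / 2141700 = 0.00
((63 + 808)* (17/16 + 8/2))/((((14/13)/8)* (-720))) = -101907/2240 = -45.49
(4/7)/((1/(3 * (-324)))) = -3888/7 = -555.43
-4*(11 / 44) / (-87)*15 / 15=1 / 87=0.01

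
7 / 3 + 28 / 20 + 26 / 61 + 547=551.16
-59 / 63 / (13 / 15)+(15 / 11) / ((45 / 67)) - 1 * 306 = -916066 / 3003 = -305.05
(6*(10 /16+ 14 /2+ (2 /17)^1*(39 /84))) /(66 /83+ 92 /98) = 12743073 /479536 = 26.57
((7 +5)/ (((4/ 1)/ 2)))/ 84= 1/ 14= 0.07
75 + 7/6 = 457/6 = 76.17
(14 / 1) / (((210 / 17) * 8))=17 / 120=0.14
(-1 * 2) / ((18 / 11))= -11 / 9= -1.22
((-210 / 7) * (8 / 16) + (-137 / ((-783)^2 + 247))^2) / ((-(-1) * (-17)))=5642715714671 / 6395077831232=0.88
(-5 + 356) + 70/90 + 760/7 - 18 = 27868/63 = 442.35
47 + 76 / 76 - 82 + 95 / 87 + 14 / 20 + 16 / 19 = -518479 / 16530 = -31.37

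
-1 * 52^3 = -140608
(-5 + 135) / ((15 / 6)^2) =104 / 5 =20.80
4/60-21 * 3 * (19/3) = -398.93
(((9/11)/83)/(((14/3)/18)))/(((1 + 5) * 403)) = 81/5151146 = 0.00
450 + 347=797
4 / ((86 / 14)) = 28 / 43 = 0.65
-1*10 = -10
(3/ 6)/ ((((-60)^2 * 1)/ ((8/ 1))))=1/ 900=0.00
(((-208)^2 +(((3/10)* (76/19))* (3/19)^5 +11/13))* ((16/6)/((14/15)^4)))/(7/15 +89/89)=352518215142099375/3400605035828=103663.38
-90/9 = -10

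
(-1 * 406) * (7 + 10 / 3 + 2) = -15022 / 3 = -5007.33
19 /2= 9.50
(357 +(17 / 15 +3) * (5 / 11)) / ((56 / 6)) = 11843 / 308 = 38.45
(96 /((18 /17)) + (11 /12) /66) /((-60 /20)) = -6529 /216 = -30.23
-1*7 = -7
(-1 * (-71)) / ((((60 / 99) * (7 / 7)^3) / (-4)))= -2343 / 5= -468.60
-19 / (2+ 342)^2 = -19 / 118336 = -0.00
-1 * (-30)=30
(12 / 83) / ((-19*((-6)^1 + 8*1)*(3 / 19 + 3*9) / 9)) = -0.00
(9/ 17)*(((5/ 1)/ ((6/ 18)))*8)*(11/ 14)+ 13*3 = 10581/ 119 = 88.92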